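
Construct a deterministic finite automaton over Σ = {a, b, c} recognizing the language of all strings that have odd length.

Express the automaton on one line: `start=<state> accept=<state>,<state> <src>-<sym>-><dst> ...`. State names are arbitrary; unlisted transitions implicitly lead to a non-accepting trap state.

Only the length mod 2 matters, so use a 2-cycle: from any state, every input symbol moves to the next state, wrapping q1 back to q0. Mark q1 accepting.
With 2 states:
        a   b   c  
>  q0   q1  q1  q1 
 * q1   q0  q0  q0 
(> = start, * = accepting)

start=q0 accept=q1 q0-a->q1 q0-b->q1 q0-c->q1 q1-a->q0 q1-b->q0 q1-c->q0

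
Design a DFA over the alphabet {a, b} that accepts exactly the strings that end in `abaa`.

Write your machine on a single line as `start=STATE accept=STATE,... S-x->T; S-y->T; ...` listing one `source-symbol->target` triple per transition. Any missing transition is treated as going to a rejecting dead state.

Let each state record the length of the longest suffix of the input read so far that is also a prefix of `abaa`. q1 means the last symbol is `a`; q2 means the last 2 symbols are `ab`; q3 means the last 3 symbols are `aba`; q4 means the last 4 symbols are `abaa`. Accept only at q4, where the string currently ends in `abaa`.
5 states suffice.
        a   b  
>  q0   q1  q0 
   q1   q1  q2 
   q2   q3  q0 
   q3   q4  q2 
 * q4   q1  q2 
(> = start, * = accepting)

start=q0; accept=q4; q0-a->q1; q0-b->q0; q1-a->q1; q1-b->q2; q2-a->q3; q2-b->q0; q3-a->q4; q3-b->q2; q4-a->q1; q4-b->q2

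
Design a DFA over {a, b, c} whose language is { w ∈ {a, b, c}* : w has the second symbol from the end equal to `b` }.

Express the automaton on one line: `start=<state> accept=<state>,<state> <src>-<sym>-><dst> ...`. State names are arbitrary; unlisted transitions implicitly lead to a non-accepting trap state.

start=S0 accept=S7,S8,S9 S0-a->S1 S0-b->S2 S0-c->S3 S1-a->S4 S1-b->S5 S1-c->S6 S2-a->S7 S2-b->S8 S2-c->S9 S3-a->S10 S3-b->S11 S3-c->S12 S4-a->S4 S4-b->S5 S4-c->S6 S5-a->S7 S5-b->S8 S5-c->S9 S6-a->S10 S6-b->S11 S6-c->S12 S7-a->S4 S7-b->S5 S7-c->S6 S8-a->S7 S8-b->S8 S8-c->S9 S9-a->S10 S9-b->S11 S9-c->S12 S10-a->S4 S10-b->S5 S10-c->S6 S11-a->S7 S11-b->S8 S11-c->S9 S12-a->S10 S12-b->S11 S12-c->S12

A DFA must remember the last 2 symbols (since which symbol is second-to-last isn't known until the input ends). Use one state per possible window of the last ≤2 symbols; accept from those whose window starts with `b`.
          a    b    c  
>  S0     S1   S2   S3 
   S1     S4   S5   S6 
   S2     S7   S8   S9 
   S3    S10  S11  S12 
   S4     S4   S5   S6 
   S5     S7   S8   S9 
   S6    S10  S11  S12 
 * S7     S4   S5   S6 
 * S8     S7   S8   S9 
 * S9    S10  S11  S12 
   S10    S4   S5   S6 
   S11    S7   S8   S9 
   S12   S10  S11  S12 
(> = start, * = accepting)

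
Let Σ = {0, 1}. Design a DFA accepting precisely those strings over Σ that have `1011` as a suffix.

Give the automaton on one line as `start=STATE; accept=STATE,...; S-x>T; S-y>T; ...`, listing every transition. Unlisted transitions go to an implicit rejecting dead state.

Let each state record the length of the longest suffix of the input read so far that is also a prefix of `1011`. s1 means the last symbol is `1`; s2 means the last 2 symbols are `10`; s3 means the last 3 symbols are `101`; s4 means the last 4 symbols are `1011`. Accept only at s4, where the string currently ends in `1011`.
With 5 states:
        0   1  
>  s0   s0  s1 
   s1   s2  s1 
   s2   s0  s3 
   s3   s2  s4 
 * s4   s2  s1 
(> = start, * = accepting)

start=s0; accept=s4; s0-0>s0; s0-1>s1; s1-0>s2; s1-1>s1; s2-0>s0; s2-1>s3; s3-0>s2; s3-1>s4; s4-0>s2; s4-1>s1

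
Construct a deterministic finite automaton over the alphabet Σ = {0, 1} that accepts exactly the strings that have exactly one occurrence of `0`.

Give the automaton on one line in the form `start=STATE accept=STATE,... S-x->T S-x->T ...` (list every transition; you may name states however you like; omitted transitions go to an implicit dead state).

Count `0`s, saturating at 2: state s0 means no `0` yet, s1 means one `0` seen, s2 means more than one. Each `0` increments (capped at s2); other symbols loop. Accept from {s1}.
        0   1  
>  s0   s1  s0 
 * s1   s2  s1 
   s2   s2  s2 
(> = start, * = accepting)

start=s0 accept=s1 s0-0->s1 s0-1->s0 s1-0->s2 s1-1->s1 s2-0->s2 s2-1->s2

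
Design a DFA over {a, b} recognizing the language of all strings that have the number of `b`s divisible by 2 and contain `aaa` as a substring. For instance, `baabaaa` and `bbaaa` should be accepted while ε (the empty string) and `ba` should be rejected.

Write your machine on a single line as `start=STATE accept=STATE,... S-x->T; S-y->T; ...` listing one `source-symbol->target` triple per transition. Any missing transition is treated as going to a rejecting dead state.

Run two small machines in parallel and take their product. One (2 states) tracks the count of `b`s modulo 2; the other (4 states) tracks whether and how much of `aaa` has been seen. Each combined state is a pair, one component from each; accept when both components accept.
With 8 states:
        a   b  
>  s0   s1  s2 
   s1   s3  s2 
   s2   s4  s0 
   s3   s5  s2 
   s4   s6  s0 
 * s5   s5  s7 
   s6   s7  s0 
   s7   s7  s5 
(> = start, * = accepting)

start=s0; accept=s5; s0-a->s1; s0-b->s2; s1-a->s3; s1-b->s2; s2-a->s4; s2-b->s0; s3-a->s5; s3-b->s2; s4-a->s6; s4-b->s0; s5-a->s5; s5-b->s7; s6-a->s7; s6-b->s0; s7-a->s7; s7-b->s5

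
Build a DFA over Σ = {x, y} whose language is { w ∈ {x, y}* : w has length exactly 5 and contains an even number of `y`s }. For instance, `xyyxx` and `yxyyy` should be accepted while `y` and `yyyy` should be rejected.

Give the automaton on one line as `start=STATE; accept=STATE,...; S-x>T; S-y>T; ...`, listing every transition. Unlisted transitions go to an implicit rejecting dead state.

Handle the two conditions separately and then intersect. One (7 states) tracks the input length, saturating at 6; the other (2 states) tracks the count of `y`s modulo 2. Each combined state is a pair, one component from each; accept when both components accept.
13 states suffice.
          x    y  
>  q0     q1   q2 
   q1     q3   q4 
   q2     q4   q3 
   q3     q5   q6 
   q4     q6   q5 
   q5     q7   q8 
   q6     q8   q7 
   q7     q9  q10 
   q8    q10   q9 
 * q9    q11  q12 
   q10   q12  q11 
   q11   q11  q12 
   q12   q12  q11 
(> = start, * = accepting)

start=q0; accept=q9; q0-x>q1; q0-y>q2; q1-x>q3; q1-y>q4; q2-x>q4; q2-y>q3; q3-x>q5; q3-y>q6; q4-x>q6; q4-y>q5; q5-x>q7; q5-y>q8; q6-x>q8; q6-y>q7; q7-x>q9; q7-y>q10; q8-x>q10; q8-y>q9; q9-x>q11; q9-y>q12; q10-x>q12; q10-y>q11; q11-x>q11; q11-y>q12; q12-x>q12; q12-y>q11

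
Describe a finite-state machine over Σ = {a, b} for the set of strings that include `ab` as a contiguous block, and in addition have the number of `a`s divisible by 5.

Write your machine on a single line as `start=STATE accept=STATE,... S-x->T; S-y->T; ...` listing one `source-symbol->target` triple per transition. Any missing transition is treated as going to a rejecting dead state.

start=s0; accept=s10; s0-a->s1; s0-b->s0; s1-a->s2; s1-b->s3; s2-a->s4; s2-b->s5; s3-a->s5; s3-b->s3; s4-a->s6; s4-b->s7; s5-a->s7; s5-b->s5; s6-a->s8; s6-b->s9; s7-a->s9; s7-b->s7; s8-a->s1; s8-b->s10; s9-a->s10; s9-b->s9; s10-a->s3; s10-b->s10

Build one automaton per condition and run them in lockstep. The first has 3 states tracking whether and how much of `ab` has been seen; the second has 5 states tracking the count of `a`s modulo 5. A product state is a pair (one from each), accepting exactly when both do.
          a    b  
>  s0     s1   s0 
   s1     s2   s3 
   s2     s4   s5 
   s3     s5   s3 
   s4     s6   s7 
   s5     s7   s5 
   s6     s8   s9 
   s7     s9   s7 
   s8     s1  s10 
   s9    s10   s9 
 * s10    s3  s10 
(> = start, * = accepting)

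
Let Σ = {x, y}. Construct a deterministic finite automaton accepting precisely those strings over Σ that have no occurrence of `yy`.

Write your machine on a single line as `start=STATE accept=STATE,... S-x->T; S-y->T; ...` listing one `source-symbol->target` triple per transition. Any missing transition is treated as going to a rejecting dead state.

Track partial matches of the forbidden pattern `yy`. State s2 is a dead state reached once `yy` has occurred; every other state accepts. s0 means no part of `yy` is currently matched.
With 3 states:
        x   y  
>* s0   s0  s1 
 * s1   s0  s2 
   s2   s2  s2 
(> = start, * = accepting)

start=s0; accept=s0,s1; s0-x->s0; s0-y->s1; s1-x->s0; s1-y->s2; s2-x->s2; s2-y->s2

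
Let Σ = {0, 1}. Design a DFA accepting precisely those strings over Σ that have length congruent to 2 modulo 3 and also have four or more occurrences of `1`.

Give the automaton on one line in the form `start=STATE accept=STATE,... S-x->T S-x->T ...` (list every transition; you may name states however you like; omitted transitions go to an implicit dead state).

Build one automaton per condition and run them in lockstep. The first has 3 states tracking the input length modulo 3; the second has 6 states tracking the count of `1`s, saturating at 5. A product state is a pair (one from each), accepting exactly when both do.
18 states suffice.
          0    1  
>  S0     S1   S2 
   S1     S3   S4 
   S2     S4   S5 
   S3     S0   S6 
   S4     S6   S7 
   S5     S7   S8 
   S6     S2   S9 
   S7     S9  S10 
   S8    S10  S11 
   S9     S5  S12 
   S10   S12  S13 
   S11   S13  S14 
   S12    S8  S15 
 * S13   S15  S16 
 * S14   S16  S16 
   S15   S11  S17 
   S16   S17  S17 
   S17   S14  S14 
(> = start, * = accepting)

start=S0 accept=S13,S14 S0-0->S1 S0-1->S2 S1-0->S3 S1-1->S4 S2-0->S4 S2-1->S5 S3-0->S0 S3-1->S6 S4-0->S6 S4-1->S7 S5-0->S7 S5-1->S8 S6-0->S2 S6-1->S9 S7-0->S9 S7-1->S10 S8-0->S10 S8-1->S11 S9-0->S5 S9-1->S12 S10-0->S12 S10-1->S13 S11-0->S13 S11-1->S14 S12-0->S8 S12-1->S15 S13-0->S15 S13-1->S16 S14-0->S16 S14-1->S16 S15-0->S11 S15-1->S17 S16-0->S17 S16-1->S17 S17-0->S14 S17-1->S14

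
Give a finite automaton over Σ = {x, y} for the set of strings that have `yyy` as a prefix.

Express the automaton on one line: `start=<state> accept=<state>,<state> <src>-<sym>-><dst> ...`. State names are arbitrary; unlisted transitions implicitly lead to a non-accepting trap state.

Walk along `yyy` while the input agrees: from S0 take `y` to S1, and so on. Any deviation drops to the rejecting sink S4. Once S3 is reached the prefix is confirmed and every continuation is accepted.
With 5 states:
        x   y  
>  S0   S4  S1 
   S1   S4  S2 
   S2   S4  S3 
 * S3   S3  S3 
   S4   S4  S4 
(> = start, * = accepting)

start=S0 accept=S3 S0-x->S4 S0-y->S1 S1-x->S4 S1-y->S2 S2-x->S4 S2-y->S3 S3-x->S3 S3-y->S3 S4-x->S4 S4-y->S4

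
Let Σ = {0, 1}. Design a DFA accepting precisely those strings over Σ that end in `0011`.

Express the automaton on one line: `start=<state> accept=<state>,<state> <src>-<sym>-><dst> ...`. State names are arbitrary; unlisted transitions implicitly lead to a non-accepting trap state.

start=q0 accept=q4 q0-0->q1 q0-1->q0 q1-0->q2 q1-1->q0 q2-0->q2 q2-1->q3 q3-0->q1 q3-1->q4 q4-0->q1 q4-1->q0

Remember how much of `0011` the current input suffix matches. State q0 means no match yet; q1 means the last symbol is `0`; q2 means the last 2 symbols are `00`; q3 means the last 3 symbols are `001`; q4 means the last 4 symbols are `0011`. Only q4 accepts. On a mismatch, fall back to the longest proper suffix that is still a prefix of `0011`.
5 states suffice.
        0   1  
>  q0   q1  q0 
   q1   q2  q0 
   q2   q2  q3 
   q3   q1  q4 
 * q4   q1  q0 
(> = start, * = accepting)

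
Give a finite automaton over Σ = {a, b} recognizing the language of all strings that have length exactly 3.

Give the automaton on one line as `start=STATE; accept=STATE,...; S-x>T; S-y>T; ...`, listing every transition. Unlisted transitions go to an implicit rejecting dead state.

start=q0; accept=q3; q0-a>q1; q0-b>q1; q1-a>q2; q1-b>q2; q2-a>q3; q2-b>q3; q3-a>q4; q3-b>q4; q4-a>q4; q4-b>q4

Count input length up to 4: every symbol moves from q0 toward q4, which means 'more than 3' and absorbs. Accept from {q3}.
        a   b  
>  q0   q1  q1 
   q1   q2  q2 
   q2   q3  q3 
 * q3   q4  q4 
   q4   q4  q4 
(> = start, * = accepting)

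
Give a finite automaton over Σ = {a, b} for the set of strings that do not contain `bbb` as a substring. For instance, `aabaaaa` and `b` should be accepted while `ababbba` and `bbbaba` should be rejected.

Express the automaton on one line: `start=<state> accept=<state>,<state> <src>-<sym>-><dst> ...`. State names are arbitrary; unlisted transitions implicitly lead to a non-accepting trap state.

start=q0 accept=q0,q1,q2 q0-a->q0 q0-b->q1 q1-a->q0 q1-b->q2 q2-a->q0 q2-b->q3 q3-a->q3 q3-b->q3

This is the complement of 'contains `bbb`'. Use the same substring-matching states — q0 through q3 holding how much of `bbb` has just been matched — but flip the accepting set: everything except the trap q3 accepts.
4 states suffice.
        a   b  
>* q0   q0  q1 
 * q1   q0  q2 
 * q2   q0  q3 
   q3   q3  q3 
(> = start, * = accepting)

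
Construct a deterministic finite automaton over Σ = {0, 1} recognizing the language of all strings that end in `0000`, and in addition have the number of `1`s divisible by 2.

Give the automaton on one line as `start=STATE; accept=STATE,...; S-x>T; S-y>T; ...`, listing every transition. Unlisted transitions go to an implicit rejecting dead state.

Build one automaton per condition and run them in lockstep. The first has 5 states tracking how much of the suffix `0000` has currently been matched; the second has 2 states tracking the count of `1`s modulo 2. A product state is a pair (one from each), accepting exactly when both do.
        0   1  
>  s0   s1  s2 
   s1   s3  s2 
   s2   s4  s0 
   s3   s5  s2 
   s4   s6  s0 
   s5   s7  s2 
   s6   s8  s0 
 * s7   s7  s2 
   s8   s9  s0 
   s9   s9  s0 
(> = start, * = accepting)

start=s0; accept=s7; s0-0>s1; s0-1>s2; s1-0>s3; s1-1>s2; s2-0>s4; s2-1>s0; s3-0>s5; s3-1>s2; s4-0>s6; s4-1>s0; s5-0>s7; s5-1>s2; s6-0>s8; s6-1>s0; s7-0>s7; s7-1>s2; s8-0>s9; s8-1>s0; s9-0>s9; s9-1>s0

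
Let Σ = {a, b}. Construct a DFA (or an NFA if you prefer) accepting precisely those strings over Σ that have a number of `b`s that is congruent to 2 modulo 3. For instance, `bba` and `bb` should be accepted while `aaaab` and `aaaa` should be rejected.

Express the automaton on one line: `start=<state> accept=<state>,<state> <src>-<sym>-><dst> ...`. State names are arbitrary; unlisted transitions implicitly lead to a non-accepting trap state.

Keep the running count of `b`s modulo 3: each `b` advances along the cycle s0 → s1 → s2 → s0 while other symbols loop. Accept at s2.
With 3 states:
        a   b  
>  s0   s0  s1 
   s1   s1  s2 
 * s2   s2  s0 
(> = start, * = accepting)

start=s0 accept=s2 s0-a->s0 s0-b->s1 s1-a->s1 s1-b->s2 s2-a->s2 s2-b->s0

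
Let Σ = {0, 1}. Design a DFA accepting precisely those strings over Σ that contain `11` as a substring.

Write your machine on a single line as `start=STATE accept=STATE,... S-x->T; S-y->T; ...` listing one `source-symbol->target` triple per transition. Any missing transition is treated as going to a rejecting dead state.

start=A; accept=C; A-0->A; A-1->B; B-0->A; B-1->C; C-0->C; C-1->C

Track how much of `11` has been matched so far: state A is no progress, C is the absorbing accept state reached once `11` has occurred. Intermediate states record partial matches; on a mismatch, fall back to the longest reusable overlap.
With 3 states:
       0  1 
>  A   A  B 
   B   A  C 
 * C   C  C 
(> = start, * = accepting)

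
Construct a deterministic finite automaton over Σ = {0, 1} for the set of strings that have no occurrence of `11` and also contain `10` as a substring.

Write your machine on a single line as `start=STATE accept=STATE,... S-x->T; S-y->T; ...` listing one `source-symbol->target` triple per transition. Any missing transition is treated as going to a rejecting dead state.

Build one automaton per condition and run them in lockstep. One (3 states) tracks partial matches of the forbidden pattern `11`; the other (3 states) tracks whether and how much of `10` has been seen. Each combined state is a pair, one component from each; accept when both components accept.
        0   1  
>  s0   s0  s1 
   s1   s2  s3 
 * s2   s2  s4 
   s3   s5  s3 
 * s4   s2  s5 
   s5   s5  s5 
(> = start, * = accepting)

start=s0; accept=s2,s4; s0-0->s0; s0-1->s1; s1-0->s2; s1-1->s3; s2-0->s2; s2-1->s4; s3-0->s5; s3-1->s3; s4-0->s2; s4-1->s5; s5-0->s5; s5-1->s5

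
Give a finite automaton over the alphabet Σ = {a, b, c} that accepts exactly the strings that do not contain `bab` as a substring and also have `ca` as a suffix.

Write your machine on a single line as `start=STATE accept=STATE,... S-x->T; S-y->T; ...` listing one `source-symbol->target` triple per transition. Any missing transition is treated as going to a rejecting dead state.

Build one automaton per condition and run them in lockstep. One (4 states) tracks partial matches of the forbidden pattern `bab`; the other (3 states) tracks how much of the suffix `ca` has currently been matched. Each combined state is a pair, one component from each; accept when both components accept.
With 8 states:
        a   b   c  
>  s0   s0  s1  s2 
   s1   s3  s1  s2 
   s2   s4  s1  s2 
   s3   s0  s5  s2 
 * s4   s0  s1  s2 
   s5   s5  s5  s6 
   s6   s7  s5  s6 
   s7   s5  s5  s6 
(> = start, * = accepting)

start=s0; accept=s4; s0-a->s0; s0-b->s1; s0-c->s2; s1-a->s3; s1-b->s1; s1-c->s2; s2-a->s4; s2-b->s1; s2-c->s2; s3-a->s0; s3-b->s5; s3-c->s2; s4-a->s0; s4-b->s1; s4-c->s2; s5-a->s5; s5-b->s5; s5-c->s6; s6-a->s7; s6-b->s5; s6-c->s6; s7-a->s5; s7-b->s5; s7-c->s6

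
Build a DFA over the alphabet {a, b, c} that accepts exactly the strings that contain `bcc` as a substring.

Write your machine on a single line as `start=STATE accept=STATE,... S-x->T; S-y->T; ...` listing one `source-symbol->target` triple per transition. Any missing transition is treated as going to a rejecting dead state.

States q0..q2 record the length of the longest prefix of `bcc` that matches the current input suffix. Reaching q3 means `bcc` has been seen, and we stay there forever. Accept from q3.
4 states suffice.
        a   b   c  
>  q0   q0  q1  q0 
   q1   q0  q1  q2 
   q2   q0  q1  q3 
 * q3   q3  q3  q3 
(> = start, * = accepting)

start=q0; accept=q3; q0-a->q0; q0-b->q1; q0-c->q0; q1-a->q0; q1-b->q1; q1-c->q2; q2-a->q0; q2-b->q1; q2-c->q3; q3-a->q3; q3-b->q3; q3-c->q3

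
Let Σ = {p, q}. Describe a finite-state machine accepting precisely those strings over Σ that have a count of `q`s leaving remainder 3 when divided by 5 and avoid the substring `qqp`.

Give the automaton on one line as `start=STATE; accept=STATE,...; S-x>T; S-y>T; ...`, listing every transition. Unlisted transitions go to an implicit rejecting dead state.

Handle the two conditions separately and then intersect. One (5 states) tracks the count of `q`s modulo 5; the other (4 states) tracks partial matches of the forbidden pattern `qqp`. Each combined state is a pair, one component from each; accept when both components accept. After merging equivalent states the machine shrinks.
          p    q  
>  s0     s0   s1 
   s1     s2   s3 
   s2     s2   s4 
   s3     s5   s6 
   s4     s7   s6 
   s5     s5   s5 
 * s6     s5   s8 
   s7     s7   s9 
   s8     s5  s10 
 * s9    s11   s8 
   s10    s5  s12 
 * s11   s11  s13 
   s12    s5   s3 
   s13   s14  s10 
   s14   s14  s15 
   s15    s0  s12 
(> = start, * = accepting)

start=s0; accept=s6,s9,s11; s0-p>s0; s0-q>s1; s1-p>s2; s1-q>s3; s2-p>s2; s2-q>s4; s3-p>s5; s3-q>s6; s4-p>s7; s4-q>s6; s5-p>s5; s5-q>s5; s6-p>s5; s6-q>s8; s7-p>s7; s7-q>s9; s8-p>s5; s8-q>s10; s9-p>s11; s9-q>s8; s10-p>s5; s10-q>s12; s11-p>s11; s11-q>s13; s12-p>s5; s12-q>s3; s13-p>s14; s13-q>s10; s14-p>s14; s14-q>s15; s15-p>s0; s15-q>s12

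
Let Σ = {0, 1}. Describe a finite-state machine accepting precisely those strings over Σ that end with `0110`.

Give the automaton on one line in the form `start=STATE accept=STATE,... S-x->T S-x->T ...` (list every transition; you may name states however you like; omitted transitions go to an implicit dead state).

Let each state record the length of the longest suffix of the input read so far that is also a prefix of `0110`. s1 means the last symbol is `0`; s2 means the last 2 symbols are `01`; s3 means the last 3 symbols are `011`; s4 means the last 4 symbols are `0110`. Accept only at s4, where the string currently ends in `0110`.
5 states suffice.
        0   1  
>  s0   s1  s0 
   s1   s1  s2 
   s2   s1  s3 
   s3   s4  s0 
 * s4   s1  s2 
(> = start, * = accepting)

start=s0 accept=s4 s0-0->s1 s0-1->s0 s1-0->s1 s1-1->s2 s2-0->s1 s2-1->s3 s3-0->s4 s3-1->s0 s4-0->s1 s4-1->s2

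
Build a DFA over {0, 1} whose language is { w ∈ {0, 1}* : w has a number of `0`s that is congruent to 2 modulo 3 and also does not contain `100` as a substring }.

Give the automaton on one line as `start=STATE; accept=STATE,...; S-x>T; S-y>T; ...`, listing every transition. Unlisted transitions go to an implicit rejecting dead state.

Handle the two conditions separately and then intersect. The first has 3 states tracking the count of `0`s modulo 3; the second has 4 states tracking partial matches of the forbidden pattern `100`. A product state is a pair (one from each), accepting exactly when both do.
A 12-state machine:
          0    1  
>  s0     s1   s2 
   s1     s3   s4 
   s2     s5   s2 
 * s3     s0   s6 
   s4     s7   s4 
   s5     s8   s4 
 * s6     s9   s6 
 * s7    s10   s6 
   s8    s10   s8 
   s9    s11   s2 
   s10   s11  s10 
   s11    s8  s11 
(> = start, * = accepting)

start=s0; accept=s3,s6,s7; s0-0>s1; s0-1>s2; s1-0>s3; s1-1>s4; s2-0>s5; s2-1>s2; s3-0>s0; s3-1>s6; s4-0>s7; s4-1>s4; s5-0>s8; s5-1>s4; s6-0>s9; s6-1>s6; s7-0>s10; s7-1>s6; s8-0>s10; s8-1>s8; s9-0>s11; s9-1>s2; s10-0>s11; s10-1>s10; s11-0>s8; s11-1>s11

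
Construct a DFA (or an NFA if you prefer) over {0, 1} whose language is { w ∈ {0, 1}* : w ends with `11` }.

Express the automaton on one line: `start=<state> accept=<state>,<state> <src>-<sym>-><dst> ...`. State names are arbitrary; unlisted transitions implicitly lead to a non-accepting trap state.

start=S0 accept=S2 S0-0->S0 S0-1->S1 S1-0->S0 S1-1->S2 S2-0->S0 S2-1->S2

Let each state record the length of the longest suffix of the input read so far that is also a prefix of `11`. S1 means the last symbol is `1`; S2 means the last 2 symbols are `11`. Accept only at S2, where the string currently ends in `11`.
With 3 states:
        0   1  
>  S0   S0  S1 
   S1   S0  S2 
 * S2   S0  S2 
(> = start, * = accepting)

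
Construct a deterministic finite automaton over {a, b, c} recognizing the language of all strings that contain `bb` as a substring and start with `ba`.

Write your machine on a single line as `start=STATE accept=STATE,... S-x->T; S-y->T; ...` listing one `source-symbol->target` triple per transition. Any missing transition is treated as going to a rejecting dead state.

start=S0; accept=S5; S0-a->S1; S0-b->S2; S0-c->S1; S1-a->S1; S1-b->S1; S1-c->S1; S2-a->S3; S2-b->S1; S2-c->S1; S3-a->S3; S3-b->S4; S3-c->S3; S4-a->S3; S4-b->S5; S4-c->S3; S5-a->S5; S5-b->S5; S5-c->S5

Run two small machines in parallel and take their product. One (3 states) tracks whether and how much of `bb` has been seen; the other (4 states) tracks whether the input so far still matches the prefix `ba`. Each combined state is a pair, one component from each; accept when both components accept. After merging equivalent states the machine shrinks.
        a   b   c  
>  S0   S1  S2  S1 
   S1   S1  S1  S1 
   S2   S3  S1  S1 
   S3   S3  S4  S3 
   S4   S3  S5  S3 
 * S5   S5  S5  S5 
(> = start, * = accepting)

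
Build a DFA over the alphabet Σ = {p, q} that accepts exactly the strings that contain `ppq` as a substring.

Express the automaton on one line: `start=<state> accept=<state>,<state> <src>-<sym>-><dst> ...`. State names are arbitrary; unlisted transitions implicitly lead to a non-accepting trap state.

States s0..s2 record the length of the longest prefix of `ppq` that matches the current input suffix. Reaching s3 means `ppq` has been seen, and we stay there forever. Accept from s3.
4 states suffice.
        p   q  
>  s0   s1  s0 
   s1   s2  s0 
   s2   s2  s3 
 * s3   s3  s3 
(> = start, * = accepting)

start=s0 accept=s3 s0-p->s1 s0-q->s0 s1-p->s2 s1-q->s0 s2-p->s2 s2-q->s3 s3-p->s3 s3-q->s3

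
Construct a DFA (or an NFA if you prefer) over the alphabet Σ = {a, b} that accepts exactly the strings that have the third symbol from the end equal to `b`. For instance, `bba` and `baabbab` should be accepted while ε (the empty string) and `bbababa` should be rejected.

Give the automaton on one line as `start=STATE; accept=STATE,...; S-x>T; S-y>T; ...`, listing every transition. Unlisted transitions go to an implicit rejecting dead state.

start=s0; accept=s11,s12,s13,s14; s0-a>s1; s0-b>s2; s1-a>s3; s1-b>s4; s2-a>s5; s2-b>s6; s3-a>s7; s3-b>s8; s4-a>s9; s4-b>s10; s5-a>s11; s5-b>s12; s6-a>s13; s6-b>s14; s7-a>s7; s7-b>s8; s8-a>s9; s8-b>s10; s9-a>s11; s9-b>s12; s10-a>s13; s10-b>s14; s11-a>s7; s11-b>s8; s12-a>s9; s12-b>s10; s13-a>s11; s13-b>s12; s14-a>s13; s14-b>s14

A DFA must remember the last 3 symbols (since which symbol is third-to-last isn't known until the input ends). Use one state per possible window of the last ≤3 symbols; accept from those whose window starts with `b`.
A 15-state machine:
          a    b  
>  s0     s1   s2 
   s1     s3   s4 
   s2     s5   s6 
   s3     s7   s8 
   s4     s9  s10 
   s5    s11  s12 
   s6    s13  s14 
   s7     s7   s8 
   s8     s9  s10 
   s9    s11  s12 
   s10   s13  s14 
 * s11    s7   s8 
 * s12    s9  s10 
 * s13   s11  s12 
 * s14   s13  s14 
(> = start, * = accepting)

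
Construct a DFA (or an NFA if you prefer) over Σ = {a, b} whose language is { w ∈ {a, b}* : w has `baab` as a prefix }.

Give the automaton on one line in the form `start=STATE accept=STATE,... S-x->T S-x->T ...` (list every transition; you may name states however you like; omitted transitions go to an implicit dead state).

start=q0 accept=q4 q0-a->q5 q0-b->q1 q1-a->q2 q1-b->q5 q2-a->q3 q2-b->q5 q3-a->q5 q3-b->q4 q4-a->q4 q4-b->q4 q5-a->q5 q5-b->q5

Check the first 4 symbols one by one: q0 through q3 record how many have matched `baab` so far; any wrong symbol goes to the dead state q5. After all 4 match we enter the accepting sink q4.
A 6-state machine:
        a   b  
>  q0   q5  q1 
   q1   q2  q5 
   q2   q3  q5 
   q3   q5  q4 
 * q4   q4  q4 
   q5   q5  q5 
(> = start, * = accepting)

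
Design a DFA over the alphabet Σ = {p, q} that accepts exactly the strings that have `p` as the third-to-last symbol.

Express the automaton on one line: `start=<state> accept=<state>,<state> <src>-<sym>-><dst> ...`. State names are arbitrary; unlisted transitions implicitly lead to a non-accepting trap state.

A DFA must remember the last 3 symbols (since which symbol is third-to-last isn't known until the input ends). Use one state per possible window of the last ≤3 symbols; accept from those whose window starts with `p`.
          p    q  
>  s0     s1   s2 
   s1     s3   s4 
   s2     s5   s6 
   s3     s7   s8 
   s4     s9  s10 
   s5    s11  s12 
   s6    s13  s14 
 * s7     s7   s8 
 * s8     s9  s10 
 * s9    s11  s12 
 * s10   s13  s14 
   s11    s7   s8 
   s12    s9  s10 
   s13   s11  s12 
   s14   s13  s14 
(> = start, * = accepting)

start=s0 accept=s7,s8,s9,s10 s0-p->s1 s0-q->s2 s1-p->s3 s1-q->s4 s2-p->s5 s2-q->s6 s3-p->s7 s3-q->s8 s4-p->s9 s4-q->s10 s5-p->s11 s5-q->s12 s6-p->s13 s6-q->s14 s7-p->s7 s7-q->s8 s8-p->s9 s8-q->s10 s9-p->s11 s9-q->s12 s10-p->s13 s10-q->s14 s11-p->s7 s11-q->s8 s12-p->s9 s12-q->s10 s13-p->s11 s13-q->s12 s14-p->s13 s14-q->s14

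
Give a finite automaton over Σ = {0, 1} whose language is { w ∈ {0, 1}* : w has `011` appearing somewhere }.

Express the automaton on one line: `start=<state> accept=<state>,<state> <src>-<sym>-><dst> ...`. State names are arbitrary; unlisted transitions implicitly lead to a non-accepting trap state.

start=s0 accept=s3 s0-0->s1 s0-1->s0 s1-0->s1 s1-1->s2 s2-0->s1 s2-1->s3 s3-0->s3 s3-1->s3

Track how much of `011` has been matched so far: state s0 is no progress, s3 is the absorbing accept state reached once `011` has occurred. Intermediate states record partial matches; on a mismatch, fall back to the longest reusable overlap.
4 states suffice.
        0   1  
>  s0   s1  s0 
   s1   s1  s2 
   s2   s1  s3 
 * s3   s3  s3 
(> = start, * = accepting)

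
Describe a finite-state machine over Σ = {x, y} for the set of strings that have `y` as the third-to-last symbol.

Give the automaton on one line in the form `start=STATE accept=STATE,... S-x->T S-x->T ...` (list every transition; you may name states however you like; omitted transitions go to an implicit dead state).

start=A accept=L,M,N,O A-x->B A-y->C B-x->D B-y->E C-x->F C-y->G D-x->H D-y->I E-x->J E-y->K F-x->L F-y->M G-x->N G-y->O H-x->H H-y->I I-x->J I-y->K J-x->L J-y->M K-x->N K-y->O L-x->H L-y->I M-x->J M-y->K N-x->L N-y->M O-x->N O-y->O

A DFA must remember the last 3 symbols (since which symbol is third-to-last isn't known until the input ends). Use one state per possible window of the last ≤3 symbols; accept from those whose window starts with `y`.
15 states suffice.
       x  y 
>  A   B  C 
   B   D  E 
   C   F  G 
   D   H  I 
   E   J  K 
   F   L  M 
   G   N  O 
   H   H  I 
   I   J  K 
   J   L  M 
   K   N  O 
 * L   H  I 
 * M   J  K 
 * N   L  M 
 * O   N  O 
(> = start, * = accepting)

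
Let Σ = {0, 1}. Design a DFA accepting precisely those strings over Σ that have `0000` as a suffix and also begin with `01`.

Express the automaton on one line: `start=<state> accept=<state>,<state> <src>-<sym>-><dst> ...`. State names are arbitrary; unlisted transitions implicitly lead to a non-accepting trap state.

Handle the two conditions separately and then intersect. The first has 5 states tracking how much of the suffix `0000` has currently been matched; the second has 4 states tracking whether the input so far still matches the prefix `01`. A product state is a pair (one from each), accepting exactly when both do.
12 states suffice.
          0    1  
>  S0     S1   S2 
   S1     S3   S4 
   S2     S5   S2 
   S3     S6   S2 
   S4     S7   S4 
   S5     S3   S2 
   S6     S8   S2 
   S7     S9   S4 
   S8     S8   S2 
   S9    S10   S4 
   S10   S11   S4 
 * S11   S11   S4 
(> = start, * = accepting)

start=S0 accept=S11 S0-0->S1 S0-1->S2 S1-0->S3 S1-1->S4 S2-0->S5 S2-1->S2 S3-0->S6 S3-1->S2 S4-0->S7 S4-1->S4 S5-0->S3 S5-1->S2 S6-0->S8 S6-1->S2 S7-0->S9 S7-1->S4 S8-0->S8 S8-1->S2 S9-0->S10 S9-1->S4 S10-0->S11 S10-1->S4 S11-0->S11 S11-1->S4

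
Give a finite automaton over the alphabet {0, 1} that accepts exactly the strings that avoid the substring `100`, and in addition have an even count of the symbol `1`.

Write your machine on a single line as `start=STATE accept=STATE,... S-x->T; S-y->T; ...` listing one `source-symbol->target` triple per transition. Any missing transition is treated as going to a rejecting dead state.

Run two small machines in parallel and take their product. One (4 states) tracks partial matches of the forbidden pattern `100`; the other (2 states) tracks the count of `1`s modulo 2. Each combined state is a pair, one component from each; accept when both components accept. Minimizing collapses redundant product states.
With 6 states:
        0   1  
>* q0   q0  q1 
   q1   q2  q3 
   q2   q4  q3 
 * q3   q5  q1 
   q4   q4  q4 
 * q5   q4  q1 
(> = start, * = accepting)

start=q0; accept=q0,q3,q5; q0-0->q0; q0-1->q1; q1-0->q2; q1-1->q3; q2-0->q4; q2-1->q3; q3-0->q5; q3-1->q1; q4-0->q4; q4-1->q4; q5-0->q4; q5-1->q1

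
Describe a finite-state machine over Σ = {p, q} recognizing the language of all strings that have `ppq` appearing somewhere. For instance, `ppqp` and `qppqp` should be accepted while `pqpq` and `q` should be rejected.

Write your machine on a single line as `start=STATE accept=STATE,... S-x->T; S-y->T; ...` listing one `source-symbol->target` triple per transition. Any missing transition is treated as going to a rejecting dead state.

Track how much of `ppq` has been matched so far: state s0 is no progress, s3 is the absorbing accept state reached once `ppq` has occurred. Intermediate states record partial matches; on a mismatch, fall back to the longest reusable overlap.
A 4-state machine:
        p   q  
>  s0   s1  s0 
   s1   s2  s0 
   s2   s2  s3 
 * s3   s3  s3 
(> = start, * = accepting)

start=s0; accept=s3; s0-p->s1; s0-q->s0; s1-p->s2; s1-q->s0; s2-p->s2; s2-q->s3; s3-p->s3; s3-q->s3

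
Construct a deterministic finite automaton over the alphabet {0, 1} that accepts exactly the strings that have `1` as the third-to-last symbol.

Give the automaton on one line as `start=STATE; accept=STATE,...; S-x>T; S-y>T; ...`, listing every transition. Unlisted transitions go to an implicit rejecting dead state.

A DFA must remember the last 3 symbols (since which symbol is third-to-last isn't known until the input ends). Use one state per possible window of the last ≤3 symbols; accept from those whose window starts with `1`.
          0    1  
>  q0     q1   q2 
   q1     q3   q4 
   q2     q5   q6 
   q3     q7   q8 
   q4     q9  q10 
   q5    q11  q12 
   q6    q13  q14 
   q7     q7   q8 
   q8     q9  q10 
   q9    q11  q12 
   q10   q13  q14 
 * q11    q7   q8 
 * q12    q9  q10 
 * q13   q11  q12 
 * q14   q13  q14 
(> = start, * = accepting)

start=q0; accept=q11,q12,q13,q14; q0-0>q1; q0-1>q2; q1-0>q3; q1-1>q4; q2-0>q5; q2-1>q6; q3-0>q7; q3-1>q8; q4-0>q9; q4-1>q10; q5-0>q11; q5-1>q12; q6-0>q13; q6-1>q14; q7-0>q7; q7-1>q8; q8-0>q9; q8-1>q10; q9-0>q11; q9-1>q12; q10-0>q13; q10-1>q14; q11-0>q7; q11-1>q8; q12-0>q9; q12-1>q10; q13-0>q11; q13-1>q12; q14-0>q13; q14-1>q14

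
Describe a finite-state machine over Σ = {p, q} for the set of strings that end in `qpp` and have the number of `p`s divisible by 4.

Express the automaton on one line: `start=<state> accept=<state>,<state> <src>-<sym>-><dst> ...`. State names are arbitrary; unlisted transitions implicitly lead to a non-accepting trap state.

Build one automaton per condition and run them in lockstep. The first has 4 states tracking how much of the suffix `qpp` has currently been matched; the second has 4 states tracking the count of `p`s modulo 4. A product state is a pair (one from each), accepting exactly when both do. After merging equivalent states the machine shrinks.
        p   q  
>  s0   s1  s0 
   s1   s2  s1 
   s2   s3  s4 
   s3   s0  s3 
   s4   s5  s4 
   s5   s6  s3 
 * s6   s1  s0 
(> = start, * = accepting)

start=s0 accept=s6 s0-p->s1 s0-q->s0 s1-p->s2 s1-q->s1 s2-p->s3 s2-q->s4 s3-p->s0 s3-q->s3 s4-p->s5 s4-q->s4 s5-p->s6 s5-q->s3 s6-p->s1 s6-q->s0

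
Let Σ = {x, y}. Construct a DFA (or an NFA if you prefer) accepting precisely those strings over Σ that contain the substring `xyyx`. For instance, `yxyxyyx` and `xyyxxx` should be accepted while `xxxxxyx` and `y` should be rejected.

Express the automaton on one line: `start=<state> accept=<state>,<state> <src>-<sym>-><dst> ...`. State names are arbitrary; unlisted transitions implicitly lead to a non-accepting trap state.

Track how much of `xyyx` has been matched so far: state q0 is no progress, q4 is the absorbing accept state reached once `xyyx` has occurred. Intermediate states record partial matches; on a mismatch, fall back to the longest reusable overlap.
        x   y  
>  q0   q1  q0 
   q1   q1  q2 
   q2   q1  q3 
   q3   q4  q0 
 * q4   q4  q4 
(> = start, * = accepting)

start=q0 accept=q4 q0-x->q1 q0-y->q0 q1-x->q1 q1-y->q2 q2-x->q1 q2-y->q3 q3-x->q4 q3-y->q0 q4-x->q4 q4-y->q4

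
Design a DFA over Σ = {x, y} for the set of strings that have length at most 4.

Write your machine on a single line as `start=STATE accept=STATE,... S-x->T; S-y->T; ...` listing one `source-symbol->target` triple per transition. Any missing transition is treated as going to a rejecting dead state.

start=A; accept=A,B,C,D,E; A-x->B; A-y->B; B-x->C; B-y->C; C-x->D; C-y->D; D-x->E; D-y->E; E-x->F; E-y->F; F-x->F; F-y->F

Count input length up to 5: every symbol moves from A toward F, which means 'more than 4' and absorbs. Accept from {A, B, C, D, E}.
       x  y 
>* A   B  B 
 * B   C  C 
 * C   D  D 
 * D   E  E 
 * E   F  F 
   F   F  F 
(> = start, * = accepting)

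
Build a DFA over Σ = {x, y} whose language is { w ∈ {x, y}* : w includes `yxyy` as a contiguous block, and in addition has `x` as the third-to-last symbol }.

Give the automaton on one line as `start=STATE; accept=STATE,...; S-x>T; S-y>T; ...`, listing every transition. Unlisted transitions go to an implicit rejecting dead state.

start=q0; accept=q4,q9,q10,q11; q0-x>q0; q0-y>q1; q1-x>q2; q1-y>q1; q2-x>q0; q2-y>q3; q3-x>q2; q3-y>q4; q4-x>q5; q4-y>q6; q5-x>q7; q5-y>q8; q6-x>q5; q6-y>q6; q7-x>q9; q7-y>q10; q8-x>q11; q8-y>q4; q9-x>q9; q9-y>q10; q10-x>q11; q10-y>q4; q11-x>q7; q11-y>q8

Build one automaton per condition and run them in lockstep. One (5 states) tracks whether and how much of `yxyy` has been seen; the other (15 states) tracks the last 3 symbols read. Each combined state is a pair, one component from each; accept when both components accept. Minimizing collapses redundant product states.
          x    y  
>  q0     q0   q1 
   q1     q2   q1 
   q2     q0   q3 
   q3     q2   q4 
 * q4     q5   q6 
   q5     q7   q8 
   q6     q5   q6 
   q7     q9  q10 
   q8    q11   q4 
 * q9     q9  q10 
 * q10   q11   q4 
 * q11    q7   q8 
(> = start, * = accepting)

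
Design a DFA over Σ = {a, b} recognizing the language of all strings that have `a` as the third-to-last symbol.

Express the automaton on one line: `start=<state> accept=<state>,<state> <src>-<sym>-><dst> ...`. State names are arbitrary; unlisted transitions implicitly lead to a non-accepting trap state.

start=q0 accept=q7,q8,q9,q10 q0-a->q1 q0-b->q2 q1-a->q3 q1-b->q4 q2-a->q5 q2-b->q6 q3-a->q7 q3-b->q8 q4-a->q9 q4-b->q10 q5-a->q11 q5-b->q12 q6-a->q13 q6-b->q14 q7-a->q7 q7-b->q8 q8-a->q9 q8-b->q10 q9-a->q11 q9-b->q12 q10-a->q13 q10-b->q14 q11-a->q7 q11-b->q8 q12-a->q9 q12-b->q10 q13-a->q11 q13-b->q12 q14-a->q13 q14-b->q14

A DFA must remember the last 3 symbols (since which symbol is third-to-last isn't known until the input ends). Use one state per possible window of the last ≤3 symbols; accept from those whose window starts with `a`.
With 15 states:
          a    b  
>  q0     q1   q2 
   q1     q3   q4 
   q2     q5   q6 
   q3     q7   q8 
   q4     q9  q10 
   q5    q11  q12 
   q6    q13  q14 
 * q7     q7   q8 
 * q8     q9  q10 
 * q9    q11  q12 
 * q10   q13  q14 
   q11    q7   q8 
   q12    q9  q10 
   q13   q11  q12 
   q14   q13  q14 
(> = start, * = accepting)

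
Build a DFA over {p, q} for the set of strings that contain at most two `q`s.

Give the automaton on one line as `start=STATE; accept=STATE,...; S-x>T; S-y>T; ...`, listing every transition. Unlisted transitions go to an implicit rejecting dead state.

start=A; accept=A,B,C; A-p>A; A-q>B; B-p>B; B-q>C; C-p>C; C-q>D; D-p>D; D-q>D

Only the number of `q`s matters, and only up to 3. Make a chain A → B → C → D advanced by each `q` (with D absorbing); every other symbol self-loops. The accepting set is {A, B, C}.
       p  q 
>* A   A  B 
 * B   B  C 
 * C   C  D 
   D   D  D 
(> = start, * = accepting)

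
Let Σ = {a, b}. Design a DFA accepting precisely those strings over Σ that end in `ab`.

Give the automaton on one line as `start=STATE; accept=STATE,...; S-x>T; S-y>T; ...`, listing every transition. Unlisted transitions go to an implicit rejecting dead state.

start=s0; accept=s2; s0-a>s1; s0-b>s0; s1-a>s1; s1-b>s2; s2-a>s1; s2-b>s0

Let each state record the length of the longest suffix of the input read so far that is also a prefix of `ab`. s1 means the last symbol is `a`; s2 means the last 2 symbols are `ab`. Accept only at s2, where the string currently ends in `ab`.
3 states suffice.
        a   b  
>  s0   s1  s0 
   s1   s1  s2 
 * s2   s1  s0 
(> = start, * = accepting)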